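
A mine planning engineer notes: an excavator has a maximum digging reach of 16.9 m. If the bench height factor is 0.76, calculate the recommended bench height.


Bench height = reach * factor
= 16.9 * 0.76
= 12.844 m

12.844 m


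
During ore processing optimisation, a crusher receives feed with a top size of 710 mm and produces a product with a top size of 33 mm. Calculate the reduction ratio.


Reduction ratio = feed size / product size
= 710 / 33
= 21.5152

21.5152


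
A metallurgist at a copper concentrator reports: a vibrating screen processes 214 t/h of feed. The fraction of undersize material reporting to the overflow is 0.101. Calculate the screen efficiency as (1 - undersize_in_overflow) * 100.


89.9%

Screen efficiency = (1 - fraction of undersize in overflow) * 100
= (1 - 0.101) * 100
= 0.899 * 100
= 89.9%


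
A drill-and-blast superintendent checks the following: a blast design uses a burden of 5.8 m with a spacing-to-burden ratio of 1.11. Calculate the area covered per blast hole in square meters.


37.3404 m^2

First, find the spacing:
Spacing = burden * ratio = 5.8 * 1.11
= 6.438 m
Then, calculate the area:
Area = burden * spacing = 5.8 * 6.438
= 37.3404 m^2


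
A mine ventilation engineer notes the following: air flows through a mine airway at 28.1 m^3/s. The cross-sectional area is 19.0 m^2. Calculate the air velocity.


Velocity = flow rate / cross-sectional area
= 28.1 / 19.0
= 1.4789 m/s

1.4789 m/s


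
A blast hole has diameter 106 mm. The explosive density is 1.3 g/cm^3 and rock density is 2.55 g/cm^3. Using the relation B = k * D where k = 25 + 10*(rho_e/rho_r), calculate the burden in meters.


First, compute k:
rho_e / rho_r = 1.3 / 2.55 = 0.5098039216
k = 25 + 10 * 0.5098039216 = 30.09803922
Then, compute burden:
B = k * D / 1000 = 30.09803922 * 106 / 1000
= 3190.392157 / 1000
= 3.1904 m

3.1904 m


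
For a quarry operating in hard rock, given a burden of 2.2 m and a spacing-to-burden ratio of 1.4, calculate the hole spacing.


Spacing = burden * ratio
= 2.2 * 1.4
= 3.08 m

3.08 m


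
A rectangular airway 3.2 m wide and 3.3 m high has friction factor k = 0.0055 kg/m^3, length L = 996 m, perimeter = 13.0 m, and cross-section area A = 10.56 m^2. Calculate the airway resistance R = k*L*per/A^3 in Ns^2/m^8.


0.0605 Ns^2/m^8

Compute the numerator:
k * L * per = 0.0055 * 996 * 13.0
= 71.214
Compute the denominator:
A^3 = 10.56^3 = 1177.583616
Resistance:
R = 71.214 / 1177.583616
= 0.0605 Ns^2/m^8


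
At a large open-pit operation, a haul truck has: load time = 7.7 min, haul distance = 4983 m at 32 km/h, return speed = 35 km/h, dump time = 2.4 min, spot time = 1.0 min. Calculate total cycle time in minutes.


Convert haul speed to m/min: 32 * 1000/60 = 533.3333333 m/min
Haul time = 4983 / 533.3333333 = 9.343125 min
Convert return speed to m/min: 35 * 1000/60 = 583.3333333 m/min
Return time = 4983 / 583.3333333 = 8.542285714 min
Total cycle time:
= 7.7 + 9.343125 + 2.4 + 8.542285714 + 1.0
= 28.9854 min

28.9854 min


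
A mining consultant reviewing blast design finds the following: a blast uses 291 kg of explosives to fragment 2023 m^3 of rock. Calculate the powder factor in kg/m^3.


Powder factor = explosive mass / rock volume
= 291 / 2023
= 0.1438 kg/m^3

0.1438 kg/m^3


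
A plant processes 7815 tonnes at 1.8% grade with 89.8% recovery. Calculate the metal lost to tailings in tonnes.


14.3483 tonnes

Total metal in feed:
= 7815 * 1.8 / 100 = 140.67 tonnes
Metal recovered:
= 140.67 * 89.8 / 100 = 126.32166 tonnes
Metal lost to tailings:
= 140.67 - 126.32166
= 14.3483 tonnes


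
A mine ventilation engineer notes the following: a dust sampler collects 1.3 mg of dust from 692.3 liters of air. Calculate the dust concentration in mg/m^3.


Convert liters to m^3: 1 m^3 = 1000 L
Concentration = mass / volume * 1000
= 1.3 / 692.3 * 1000
= 0.001877798642 * 1000
= 1.8778 mg/m^3

1.8778 mg/m^3


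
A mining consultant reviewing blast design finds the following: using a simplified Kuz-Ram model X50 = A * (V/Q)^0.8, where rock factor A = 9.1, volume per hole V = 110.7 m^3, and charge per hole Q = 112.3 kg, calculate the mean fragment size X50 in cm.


Compute V/Q:
V/Q = 110.7 / 112.3 = 0.9857524488
Raise to the power 0.8:
(V/Q)^0.8 = 0.9857524488^0.8 = 0.9885856263
Multiply by A:
X50 = 9.1 * 0.9885856263
= 8.9961 cm

8.9961 cm


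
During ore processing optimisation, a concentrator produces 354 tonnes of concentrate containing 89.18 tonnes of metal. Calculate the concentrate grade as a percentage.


25.1921%

Grade = (metal in concentrate / concentrate mass) * 100
= (89.18 / 354) * 100
= 0.251920904 * 100
= 25.1921%


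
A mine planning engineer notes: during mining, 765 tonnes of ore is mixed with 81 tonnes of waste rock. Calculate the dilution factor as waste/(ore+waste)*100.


9.5745%

Total material = ore + waste
= 765 + 81 = 846 tonnes
Dilution = waste / total * 100
= 81 / 846 * 100
= 0.09574468085 * 100
= 9.5745%


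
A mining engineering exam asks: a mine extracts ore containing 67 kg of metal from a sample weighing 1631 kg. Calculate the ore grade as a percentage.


Ore grade = (metal mass / ore mass) * 100
= (67 / 1631) * 100
= 0.04107909258 * 100
= 4.1079%

4.1079%


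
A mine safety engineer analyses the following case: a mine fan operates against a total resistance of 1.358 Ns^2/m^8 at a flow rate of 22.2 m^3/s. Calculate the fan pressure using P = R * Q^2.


669.2767 Pa

Compute Q^2:
Q^2 = 22.2^2 = 492.84
Compute pressure:
P = R * Q^2 = 1.358 * 492.84
= 669.2767 Pa


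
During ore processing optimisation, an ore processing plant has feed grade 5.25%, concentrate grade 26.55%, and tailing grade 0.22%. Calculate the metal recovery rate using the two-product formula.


Using the two-product formula:
R = 100 * c * (f - t) / (f * (c - t))
Numerator = 100 * 26.55 * (5.25 - 0.22)
= 100 * 26.55 * 5.03
= 13354.65
Denominator = 5.25 * (26.55 - 0.22)
= 5.25 * 26.33
= 138.2325
R = 13354.65 / 138.2325
= 96.6101%

96.6101%


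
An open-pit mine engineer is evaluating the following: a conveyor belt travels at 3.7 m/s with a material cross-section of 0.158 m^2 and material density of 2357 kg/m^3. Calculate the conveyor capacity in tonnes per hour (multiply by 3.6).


4960.4479 t/h

Volumetric flow = speed * area
= 3.7 * 0.158 = 0.5846 m^3/s
Mass flow = volumetric * density
= 0.5846 * 2357 = 1377.9022 kg/s
Convert to t/h: multiply by 3.6
Capacity = 1377.9022 * 3.6
= 4960.4479 t/h


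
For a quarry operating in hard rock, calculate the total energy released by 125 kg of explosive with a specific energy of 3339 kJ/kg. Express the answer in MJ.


Energy = mass * specific_energy / 1000
= 125 * 3339 / 1000
= 417375 / 1000
= 417.375 MJ

417.375 MJ


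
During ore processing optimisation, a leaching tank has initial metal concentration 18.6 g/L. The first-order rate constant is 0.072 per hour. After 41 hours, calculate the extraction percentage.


94.7765%

Compute the exponent:
-k * t = -0.072 * 41 = -2.952
Remaining concentration:
C = 18.6 * exp(-2.952)
= 18.6 * 0.05223513115
= 0.9715734393 g/L
Extracted = 18.6 - 0.9715734393 = 17.62842656 g/L
Extraction % = 17.62842656 / 18.6 * 100
= 94.7765%


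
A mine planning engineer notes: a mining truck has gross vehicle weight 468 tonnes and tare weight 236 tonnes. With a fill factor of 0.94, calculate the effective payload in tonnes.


218.08 tonnes

Maximum payload = gross - tare
= 468 - 236 = 232 tonnes
Effective payload = max payload * fill factor
= 232 * 0.94
= 218.08 tonnes


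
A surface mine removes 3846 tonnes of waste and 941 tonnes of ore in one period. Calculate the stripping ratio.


4.0871

Stripping ratio = waste tonnage / ore tonnage
= 3846 / 941
= 4.0871


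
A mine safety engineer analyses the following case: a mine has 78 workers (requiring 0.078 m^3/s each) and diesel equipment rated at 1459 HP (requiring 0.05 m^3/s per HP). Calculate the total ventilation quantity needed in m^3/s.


Airflow for workers:
Q_people = 78 * 0.078 = 6.084 m^3/s
Airflow for diesel equipment:
Q_diesel = 1459 * 0.05 = 72.95 m^3/s
Total ventilation:
Q_total = 6.084 + 72.95
= 79.034 m^3/s

79.034 m^3/s


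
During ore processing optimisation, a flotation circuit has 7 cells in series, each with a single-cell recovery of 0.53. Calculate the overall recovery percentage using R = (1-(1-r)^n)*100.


Complement of single-cell recovery:
1 - r = 1 - 0.53 = 0.47
Raise to power n:
(1 - r)^7 = 0.47^7 = 0.005066231205
Overall recovery:
R = (1 - 0.005066231205) * 100
= 99.4934%

99.4934%


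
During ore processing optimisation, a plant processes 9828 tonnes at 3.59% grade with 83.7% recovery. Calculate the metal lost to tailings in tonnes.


Total metal in feed:
= 9828 * 3.59 / 100 = 352.8252 tonnes
Metal recovered:
= 352.8252 * 83.7 / 100 = 295.3146924 tonnes
Metal lost to tailings:
= 352.8252 - 295.3146924
= 57.5105 tonnes

57.5105 tonnes


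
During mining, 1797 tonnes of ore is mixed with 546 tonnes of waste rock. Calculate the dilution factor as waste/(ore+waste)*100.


Total material = ore + waste
= 1797 + 546 = 2343 tonnes
Dilution = waste / total * 100
= 546 / 2343 * 100
= 0.2330345711 * 100
= 23.3035%

23.3035%


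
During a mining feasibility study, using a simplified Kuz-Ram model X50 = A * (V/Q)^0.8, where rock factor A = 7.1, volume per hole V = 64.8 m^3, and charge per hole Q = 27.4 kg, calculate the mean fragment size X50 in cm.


14.1357 cm

Compute V/Q:
V/Q = 64.8 / 27.4 = 2.364963504
Raise to the power 0.8:
(V/Q)^0.8 = 2.364963504^0.8 = 1.990946337
Multiply by A:
X50 = 7.1 * 1.990946337
= 14.1357 cm


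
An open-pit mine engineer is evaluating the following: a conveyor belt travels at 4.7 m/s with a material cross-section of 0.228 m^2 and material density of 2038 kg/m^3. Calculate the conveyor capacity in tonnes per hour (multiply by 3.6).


7862.1149 t/h

Volumetric flow = speed * area
= 4.7 * 0.228 = 1.0716 m^3/s
Mass flow = volumetric * density
= 1.0716 * 2038 = 2183.9208 kg/s
Convert to t/h: multiply by 3.6
Capacity = 2183.9208 * 3.6
= 7862.1149 t/h


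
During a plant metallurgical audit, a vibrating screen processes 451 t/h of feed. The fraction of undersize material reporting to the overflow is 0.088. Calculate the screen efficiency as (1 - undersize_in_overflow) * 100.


91.2%

Screen efficiency = (1 - fraction of undersize in overflow) * 100
= (1 - 0.088) * 100
= 0.912 * 100
= 91.2%


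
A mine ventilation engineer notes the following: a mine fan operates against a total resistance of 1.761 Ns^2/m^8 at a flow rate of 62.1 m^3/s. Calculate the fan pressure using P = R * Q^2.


Compute Q^2:
Q^2 = 62.1^2 = 3856.41
Compute pressure:
P = R * Q^2 = 1.761 * 3856.41
= 6791.138 Pa

6791.138 Pa


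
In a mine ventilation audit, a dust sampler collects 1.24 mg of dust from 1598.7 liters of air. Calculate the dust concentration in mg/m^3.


0.7756 mg/m^3

Convert liters to m^3: 1 m^3 = 1000 L
Concentration = mass / volume * 1000
= 1.24 / 1598.7 * 1000
= 0.0007756301995 * 1000
= 0.7756 mg/m^3


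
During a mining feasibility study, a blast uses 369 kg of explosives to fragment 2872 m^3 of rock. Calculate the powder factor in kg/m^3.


Powder factor = explosive mass / rock volume
= 369 / 2872
= 0.1285 kg/m^3

0.1285 kg/m^3


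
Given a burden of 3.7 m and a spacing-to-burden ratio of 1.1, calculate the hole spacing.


4.07 m

Spacing = burden * ratio
= 3.7 * 1.1
= 4.07 m


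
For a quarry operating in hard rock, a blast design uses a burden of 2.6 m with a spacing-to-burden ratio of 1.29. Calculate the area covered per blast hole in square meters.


First, find the spacing:
Spacing = burden * ratio = 2.6 * 1.29
= 3.354 m
Then, calculate the area:
Area = burden * spacing = 2.6 * 3.354
= 8.7204 m^2

8.7204 m^2


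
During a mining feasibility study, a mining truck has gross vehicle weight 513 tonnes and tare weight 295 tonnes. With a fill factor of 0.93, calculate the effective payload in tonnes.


Maximum payload = gross - tare
= 513 - 295 = 218 tonnes
Effective payload = max payload * fill factor
= 218 * 0.93
= 202.74 tonnes

202.74 tonnes


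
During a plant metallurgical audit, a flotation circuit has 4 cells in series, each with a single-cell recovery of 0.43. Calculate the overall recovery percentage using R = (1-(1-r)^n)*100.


Complement of single-cell recovery:
1 - r = 1 - 0.43 = 0.57
Raise to power n:
(1 - r)^4 = 0.57^4 = 0.10556001
Overall recovery:
R = (1 - 0.10556001) * 100
= 89.444%

89.444%


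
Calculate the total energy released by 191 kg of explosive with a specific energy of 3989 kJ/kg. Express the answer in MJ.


Energy = mass * specific_energy / 1000
= 191 * 3989 / 1000
= 761899 / 1000
= 761.899 MJ

761.899 MJ


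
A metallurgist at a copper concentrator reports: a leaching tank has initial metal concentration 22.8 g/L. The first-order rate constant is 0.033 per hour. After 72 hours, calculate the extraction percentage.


Compute the exponent:
-k * t = -0.033 * 72 = -2.376
Remaining concentration:
C = 22.8 * exp(-2.376)
= 22.8 * 0.09292152121
= 2.118610684 g/L
Extracted = 22.8 - 2.118610684 = 20.68138932 g/L
Extraction % = 20.68138932 / 22.8 * 100
= 90.7078%

90.7078%


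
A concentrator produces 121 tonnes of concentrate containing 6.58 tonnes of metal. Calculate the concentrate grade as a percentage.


Grade = (metal in concentrate / concentrate mass) * 100
= (6.58 / 121) * 100
= 0.05438016529 * 100
= 5.438%

5.438%


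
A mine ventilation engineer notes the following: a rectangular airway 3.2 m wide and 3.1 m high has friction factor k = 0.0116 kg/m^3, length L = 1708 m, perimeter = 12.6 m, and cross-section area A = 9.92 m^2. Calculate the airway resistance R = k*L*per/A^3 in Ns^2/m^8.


Compute the numerator:
k * L * per = 0.0116 * 1708 * 12.6
= 249.64128
Compute the denominator:
A^3 = 9.92^3 = 976.191488
Resistance:
R = 249.64128 / 976.191488
= 0.2557 Ns^2/m^8

0.2557 Ns^2/m^8


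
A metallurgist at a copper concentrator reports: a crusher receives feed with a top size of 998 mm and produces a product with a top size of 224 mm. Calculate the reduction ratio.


Reduction ratio = feed size / product size
= 998 / 224
= 4.4554

4.4554


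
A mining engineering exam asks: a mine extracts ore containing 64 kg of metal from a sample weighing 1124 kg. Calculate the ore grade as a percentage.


Ore grade = (metal mass / ore mass) * 100
= (64 / 1124) * 100
= 0.05693950178 * 100
= 5.694%

5.694%


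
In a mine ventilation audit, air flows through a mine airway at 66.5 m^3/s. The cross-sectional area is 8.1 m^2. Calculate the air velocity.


8.2099 m/s

Velocity = flow rate / cross-sectional area
= 66.5 / 8.1
= 8.2099 m/s


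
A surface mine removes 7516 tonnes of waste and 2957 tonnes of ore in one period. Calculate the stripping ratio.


Stripping ratio = waste tonnage / ore tonnage
= 7516 / 2957
= 2.5418

2.5418


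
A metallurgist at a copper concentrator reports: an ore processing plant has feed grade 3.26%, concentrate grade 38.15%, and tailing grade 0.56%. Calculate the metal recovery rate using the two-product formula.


84.0559%

Using the two-product formula:
R = 100 * c * (f - t) / (f * (c - t))
Numerator = 100 * 38.15 * (3.26 - 0.56)
= 100 * 38.15 * 2.7
= 10300.5
Denominator = 3.26 * (38.15 - 0.56)
= 3.26 * 37.59
= 122.5434
R = 10300.5 / 122.5434
= 84.0559%


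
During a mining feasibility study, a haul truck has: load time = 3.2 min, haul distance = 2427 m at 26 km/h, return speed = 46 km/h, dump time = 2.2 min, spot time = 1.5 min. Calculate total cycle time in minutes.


15.6664 min

Convert haul speed to m/min: 26 * 1000/60 = 433.3333333 m/min
Haul time = 2427 / 433.3333333 = 5.600769231 min
Convert return speed to m/min: 46 * 1000/60 = 766.6666667 m/min
Return time = 2427 / 766.6666667 = 3.165652174 min
Total cycle time:
= 3.2 + 5.600769231 + 2.2 + 3.165652174 + 1.5
= 15.6664 min


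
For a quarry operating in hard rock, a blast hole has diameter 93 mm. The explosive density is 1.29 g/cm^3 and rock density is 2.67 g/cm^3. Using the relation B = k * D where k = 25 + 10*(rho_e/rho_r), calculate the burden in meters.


First, compute k:
rho_e / rho_r = 1.29 / 2.67 = 0.4831460674
k = 25 + 10 * 0.4831460674 = 29.83146067
Then, compute burden:
B = k * D / 1000 = 29.83146067 * 93 / 1000
= 2774.325843 / 1000
= 2.7743 m

2.7743 m


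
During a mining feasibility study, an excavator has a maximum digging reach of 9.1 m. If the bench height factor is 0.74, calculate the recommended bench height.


Bench height = reach * factor
= 9.1 * 0.74
= 6.734 m

6.734 m


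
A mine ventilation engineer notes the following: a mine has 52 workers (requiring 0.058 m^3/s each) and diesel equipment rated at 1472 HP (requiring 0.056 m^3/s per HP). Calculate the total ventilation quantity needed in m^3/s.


85.448 m^3/s

Airflow for workers:
Q_people = 52 * 0.058 = 3.016 m^3/s
Airflow for diesel equipment:
Q_diesel = 1472 * 0.056 = 82.432 m^3/s
Total ventilation:
Q_total = 3.016 + 82.432
= 85.448 m^3/s


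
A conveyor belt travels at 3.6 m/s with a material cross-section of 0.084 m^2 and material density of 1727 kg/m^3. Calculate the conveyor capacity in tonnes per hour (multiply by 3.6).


Volumetric flow = speed * area
= 3.6 * 0.084 = 0.3024 m^3/s
Mass flow = volumetric * density
= 0.3024 * 1727 = 522.2448 kg/s
Convert to t/h: multiply by 3.6
Capacity = 522.2448 * 3.6
= 1880.0813 t/h

1880.0813 t/h


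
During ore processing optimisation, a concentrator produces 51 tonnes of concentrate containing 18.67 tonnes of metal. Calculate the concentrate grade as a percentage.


36.6078%

Grade = (metal in concentrate / concentrate mass) * 100
= (18.67 / 51) * 100
= 0.3660784314 * 100
= 36.6078%


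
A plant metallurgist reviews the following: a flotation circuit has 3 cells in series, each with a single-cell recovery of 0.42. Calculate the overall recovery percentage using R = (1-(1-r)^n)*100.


Complement of single-cell recovery:
1 - r = 1 - 0.42 = 0.58
Raise to power n:
(1 - r)^3 = 0.58^3 = 0.195112
Overall recovery:
R = (1 - 0.195112) * 100
= 80.4888%

80.4888%


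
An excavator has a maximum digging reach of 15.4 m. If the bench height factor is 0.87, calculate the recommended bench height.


13.398 m

Bench height = reach * factor
= 15.4 * 0.87
= 13.398 m


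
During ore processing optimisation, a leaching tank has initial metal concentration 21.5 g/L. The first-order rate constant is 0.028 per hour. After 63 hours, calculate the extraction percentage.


Compute the exponent:
-k * t = -0.028 * 63 = -1.764
Remaining concentration:
C = 21.5 * exp(-1.764)
= 21.5 * 0.1713580589
= 3.684198266 g/L
Extracted = 21.5 - 3.684198266 = 17.81580173 g/L
Extraction % = 17.81580173 / 21.5 * 100
= 82.8642%

82.8642%


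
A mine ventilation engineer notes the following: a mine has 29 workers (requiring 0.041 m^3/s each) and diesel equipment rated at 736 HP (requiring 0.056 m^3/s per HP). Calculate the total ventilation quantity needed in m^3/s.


Airflow for workers:
Q_people = 29 * 0.041 = 1.189 m^3/s
Airflow for diesel equipment:
Q_diesel = 736 * 0.056 = 41.216 m^3/s
Total ventilation:
Q_total = 1.189 + 41.216
= 42.405 m^3/s

42.405 m^3/s


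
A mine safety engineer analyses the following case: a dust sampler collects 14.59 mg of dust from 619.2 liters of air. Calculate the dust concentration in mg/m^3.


Convert liters to m^3: 1 m^3 = 1000 L
Concentration = mass / volume * 1000
= 14.59 / 619.2 * 1000
= 0.0235626615 * 1000
= 23.5627 mg/m^3

23.5627 mg/m^3


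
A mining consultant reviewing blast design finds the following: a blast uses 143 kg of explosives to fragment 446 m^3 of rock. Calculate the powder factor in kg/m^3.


Powder factor = explosive mass / rock volume
= 143 / 446
= 0.3206 kg/m^3

0.3206 kg/m^3


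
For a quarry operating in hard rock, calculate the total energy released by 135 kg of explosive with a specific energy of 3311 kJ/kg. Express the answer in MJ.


446.985 MJ

Energy = mass * specific_energy / 1000
= 135 * 3311 / 1000
= 446985 / 1000
= 446.985 MJ


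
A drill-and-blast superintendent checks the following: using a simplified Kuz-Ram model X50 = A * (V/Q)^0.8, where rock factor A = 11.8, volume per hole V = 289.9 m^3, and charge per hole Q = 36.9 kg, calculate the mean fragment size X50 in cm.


Compute V/Q:
V/Q = 289.9 / 36.9 = 7.856368564
Raise to the power 0.8:
(V/Q)^0.8 = 7.856368564^0.8 = 5.202085422
Multiply by A:
X50 = 11.8 * 5.202085422
= 61.3846 cm

61.3846 cm


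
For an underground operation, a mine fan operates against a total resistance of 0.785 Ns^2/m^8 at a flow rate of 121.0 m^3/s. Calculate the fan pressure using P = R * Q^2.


Compute Q^2:
Q^2 = 121.0^2 = 14641.0
Compute pressure:
P = R * Q^2 = 0.785 * 14641.0
= 11493.185 Pa

11493.185 Pa


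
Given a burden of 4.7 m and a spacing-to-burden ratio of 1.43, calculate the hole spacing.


Spacing = burden * ratio
= 4.7 * 1.43
= 6.721 m

6.721 m


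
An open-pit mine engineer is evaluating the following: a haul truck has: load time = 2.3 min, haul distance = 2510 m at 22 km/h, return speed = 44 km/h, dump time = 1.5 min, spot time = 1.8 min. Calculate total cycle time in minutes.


15.8682 min

Convert haul speed to m/min: 22 * 1000/60 = 366.6666667 m/min
Haul time = 2510 / 366.6666667 = 6.845454545 min
Convert return speed to m/min: 44 * 1000/60 = 733.3333333 m/min
Return time = 2510 / 733.3333333 = 3.422727273 min
Total cycle time:
= 2.3 + 6.845454545 + 1.5 + 3.422727273 + 1.8
= 15.8682 min


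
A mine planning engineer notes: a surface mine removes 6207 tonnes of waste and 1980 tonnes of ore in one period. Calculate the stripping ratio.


Stripping ratio = waste tonnage / ore tonnage
= 6207 / 1980
= 3.1348

3.1348


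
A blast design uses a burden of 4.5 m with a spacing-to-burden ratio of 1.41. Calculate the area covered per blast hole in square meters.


First, find the spacing:
Spacing = burden * ratio = 4.5 * 1.41
= 6.345 m
Then, calculate the area:
Area = burden * spacing = 4.5 * 6.345
= 28.5525 m^2

28.5525 m^2


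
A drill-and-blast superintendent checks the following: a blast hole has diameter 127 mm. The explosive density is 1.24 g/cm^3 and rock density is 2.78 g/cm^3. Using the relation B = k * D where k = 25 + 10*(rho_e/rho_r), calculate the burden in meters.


3.7415 m

First, compute k:
rho_e / rho_r = 1.24 / 2.78 = 0.4460431655
k = 25 + 10 * 0.4460431655 = 29.46043165
Then, compute burden:
B = k * D / 1000 = 29.46043165 * 127 / 1000
= 3741.47482 / 1000
= 3.7415 m


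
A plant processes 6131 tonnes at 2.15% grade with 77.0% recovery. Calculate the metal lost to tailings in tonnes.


30.3178 tonnes

Total metal in feed:
= 6131 * 2.15 / 100 = 131.8165 tonnes
Metal recovered:
= 131.8165 * 77.0 / 100 = 101.498705 tonnes
Metal lost to tailings:
= 131.8165 - 101.498705
= 30.3178 tonnes


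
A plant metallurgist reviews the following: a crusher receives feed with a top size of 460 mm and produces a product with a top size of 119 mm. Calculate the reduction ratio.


Reduction ratio = feed size / product size
= 460 / 119
= 3.8655

3.8655


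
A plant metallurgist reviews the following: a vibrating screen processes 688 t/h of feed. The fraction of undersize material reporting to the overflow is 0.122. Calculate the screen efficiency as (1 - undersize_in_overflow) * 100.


Screen efficiency = (1 - fraction of undersize in overflow) * 100
= (1 - 0.122) * 100
= 0.878 * 100
= 87.8%

87.8%


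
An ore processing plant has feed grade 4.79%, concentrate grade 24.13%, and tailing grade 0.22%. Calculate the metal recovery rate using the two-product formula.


96.285%

Using the two-product formula:
R = 100 * c * (f - t) / (f * (c - t))
Numerator = 100 * 24.13 * (4.79 - 0.22)
= 100 * 24.13 * 4.57
= 11027.41
Denominator = 4.79 * (24.13 - 0.22)
= 4.79 * 23.91
= 114.5289
R = 11027.41 / 114.5289
= 96.285%


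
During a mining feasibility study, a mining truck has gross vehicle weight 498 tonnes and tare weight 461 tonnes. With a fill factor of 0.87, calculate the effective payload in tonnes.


32.19 tonnes

Maximum payload = gross - tare
= 498 - 461 = 37 tonnes
Effective payload = max payload * fill factor
= 37 * 0.87
= 32.19 tonnes


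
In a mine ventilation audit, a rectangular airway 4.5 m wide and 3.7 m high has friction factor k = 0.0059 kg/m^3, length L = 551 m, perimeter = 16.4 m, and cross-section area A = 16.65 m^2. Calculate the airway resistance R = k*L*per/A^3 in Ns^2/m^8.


0.0116 Ns^2/m^8

Compute the numerator:
k * L * per = 0.0059 * 551 * 16.4
= 53.31476
Compute the denominator:
A^3 = 16.65^3 = 4615.754625
Resistance:
R = 53.31476 / 4615.754625
= 0.0116 Ns^2/m^8


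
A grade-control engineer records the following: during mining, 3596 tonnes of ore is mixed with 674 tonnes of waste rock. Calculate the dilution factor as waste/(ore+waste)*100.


15.7845%

Total material = ore + waste
= 3596 + 674 = 4270 tonnes
Dilution = waste / total * 100
= 674 / 4270 * 100
= 0.1578454333 * 100
= 15.7845%


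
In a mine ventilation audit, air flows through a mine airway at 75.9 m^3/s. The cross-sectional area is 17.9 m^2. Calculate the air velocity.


Velocity = flow rate / cross-sectional area
= 75.9 / 17.9
= 4.2402 m/s

4.2402 m/s


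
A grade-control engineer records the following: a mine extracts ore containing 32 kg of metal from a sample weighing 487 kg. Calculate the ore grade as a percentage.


6.5708%

Ore grade = (metal mass / ore mass) * 100
= (32 / 487) * 100
= 0.06570841889 * 100
= 6.5708%


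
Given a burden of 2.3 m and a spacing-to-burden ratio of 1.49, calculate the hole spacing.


3.427 m

Spacing = burden * ratio
= 2.3 * 1.49
= 3.427 m


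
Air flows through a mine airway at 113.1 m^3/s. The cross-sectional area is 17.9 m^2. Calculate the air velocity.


Velocity = flow rate / cross-sectional area
= 113.1 / 17.9
= 6.3184 m/s

6.3184 m/s


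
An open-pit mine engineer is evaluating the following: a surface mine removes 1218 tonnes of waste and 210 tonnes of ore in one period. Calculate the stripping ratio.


5.8

Stripping ratio = waste tonnage / ore tonnage
= 1218 / 210
= 5.8


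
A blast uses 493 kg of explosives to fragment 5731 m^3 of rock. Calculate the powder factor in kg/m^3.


Powder factor = explosive mass / rock volume
= 493 / 5731
= 0.086 kg/m^3

0.086 kg/m^3


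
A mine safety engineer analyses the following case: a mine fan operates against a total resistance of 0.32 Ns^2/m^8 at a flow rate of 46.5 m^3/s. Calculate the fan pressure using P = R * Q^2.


Compute Q^2:
Q^2 = 46.5^2 = 2162.25
Compute pressure:
P = R * Q^2 = 0.32 * 2162.25
= 691.92 Pa

691.92 Pa


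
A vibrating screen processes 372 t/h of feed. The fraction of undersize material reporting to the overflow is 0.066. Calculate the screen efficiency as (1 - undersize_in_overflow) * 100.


Screen efficiency = (1 - fraction of undersize in overflow) * 100
= (1 - 0.066) * 100
= 0.934 * 100
= 93.4%

93.4%


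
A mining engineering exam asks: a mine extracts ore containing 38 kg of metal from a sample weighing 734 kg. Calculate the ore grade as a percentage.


5.1771%

Ore grade = (metal mass / ore mass) * 100
= (38 / 734) * 100
= 0.05177111717 * 100
= 5.1771%


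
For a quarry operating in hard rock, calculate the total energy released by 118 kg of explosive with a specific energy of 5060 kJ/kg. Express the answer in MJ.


597.08 MJ

Energy = mass * specific_energy / 1000
= 118 * 5060 / 1000
= 597080 / 1000
= 597.08 MJ


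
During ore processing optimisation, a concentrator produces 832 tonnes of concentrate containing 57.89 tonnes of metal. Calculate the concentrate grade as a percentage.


6.9579%

Grade = (metal in concentrate / concentrate mass) * 100
= (57.89 / 832) * 100
= 0.06957932692 * 100
= 6.9579%


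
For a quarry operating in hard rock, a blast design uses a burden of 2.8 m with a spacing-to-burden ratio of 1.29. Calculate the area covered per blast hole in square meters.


First, find the spacing:
Spacing = burden * ratio = 2.8 * 1.29
= 3.612 m
Then, calculate the area:
Area = burden * spacing = 2.8 * 3.612
= 10.1136 m^2

10.1136 m^2


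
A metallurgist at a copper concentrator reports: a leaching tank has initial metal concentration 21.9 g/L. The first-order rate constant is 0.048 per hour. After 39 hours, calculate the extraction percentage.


84.6184%

Compute the exponent:
-k * t = -0.048 * 39 = -1.872
Remaining concentration:
C = 21.9 * exp(-1.872)
= 21.9 * 0.1538157225
= 3.368564323 g/L
Extracted = 21.9 - 3.368564323 = 18.53143568 g/L
Extraction % = 18.53143568 / 21.9 * 100
= 84.6184%


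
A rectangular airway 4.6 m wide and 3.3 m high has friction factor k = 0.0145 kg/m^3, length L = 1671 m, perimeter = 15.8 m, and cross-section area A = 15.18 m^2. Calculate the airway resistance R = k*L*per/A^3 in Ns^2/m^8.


0.1094 Ns^2/m^8

Compute the numerator:
k * L * per = 0.0145 * 1671 * 15.8
= 382.8261
Compute the denominator:
A^3 = 15.18^3 = 3497.963832
Resistance:
R = 382.8261 / 3497.963832
= 0.1094 Ns^2/m^8


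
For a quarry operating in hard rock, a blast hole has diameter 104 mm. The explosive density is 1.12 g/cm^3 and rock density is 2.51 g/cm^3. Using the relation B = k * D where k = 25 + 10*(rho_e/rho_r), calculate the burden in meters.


First, compute k:
rho_e / rho_r = 1.12 / 2.51 = 0.4462151394
k = 25 + 10 * 0.4462151394 = 29.46215139
Then, compute burden:
B = k * D / 1000 = 29.46215139 * 104 / 1000
= 3064.063745 / 1000
= 3.0641 m

3.0641 m


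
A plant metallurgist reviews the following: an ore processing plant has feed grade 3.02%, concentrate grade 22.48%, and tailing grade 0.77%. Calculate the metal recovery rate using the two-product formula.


Using the two-product formula:
R = 100 * c * (f - t) / (f * (c - t))
Numerator = 100 * 22.48 * (3.02 - 0.77)
= 100 * 22.48 * 2.25
= 5058.0
Denominator = 3.02 * (22.48 - 0.77)
= 3.02 * 21.71
= 65.5642
R = 5058.0 / 65.5642
= 77.1458%

77.1458%


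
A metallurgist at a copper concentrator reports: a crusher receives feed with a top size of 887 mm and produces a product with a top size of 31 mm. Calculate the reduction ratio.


Reduction ratio = feed size / product size
= 887 / 31
= 28.6129

28.6129


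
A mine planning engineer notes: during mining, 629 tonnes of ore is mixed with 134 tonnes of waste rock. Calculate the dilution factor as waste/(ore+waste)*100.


Total material = ore + waste
= 629 + 134 = 763 tonnes
Dilution = waste / total * 100
= 134 / 763 * 100
= 0.1756225426 * 100
= 17.5623%

17.5623%


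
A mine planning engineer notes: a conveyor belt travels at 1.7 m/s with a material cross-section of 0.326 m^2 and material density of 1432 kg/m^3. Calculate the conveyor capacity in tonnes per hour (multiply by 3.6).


2857.0118 t/h

Volumetric flow = speed * area
= 1.7 * 0.326 = 0.5542 m^3/s
Mass flow = volumetric * density
= 0.5542 * 1432 = 793.6144 kg/s
Convert to t/h: multiply by 3.6
Capacity = 793.6144 * 3.6
= 2857.0118 t/h


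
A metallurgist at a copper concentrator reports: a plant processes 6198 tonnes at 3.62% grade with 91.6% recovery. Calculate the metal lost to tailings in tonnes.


Total metal in feed:
= 6198 * 3.62 / 100 = 224.3676 tonnes
Metal recovered:
= 224.3676 * 91.6 / 100 = 205.5207216 tonnes
Metal lost to tailings:
= 224.3676 - 205.5207216
= 18.8469 tonnes

18.8469 tonnes


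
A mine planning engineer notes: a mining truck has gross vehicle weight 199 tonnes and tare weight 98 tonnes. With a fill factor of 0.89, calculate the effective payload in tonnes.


Maximum payload = gross - tare
= 199 - 98 = 101 tonnes
Effective payload = max payload * fill factor
= 101 * 0.89
= 89.89 tonnes

89.89 tonnes


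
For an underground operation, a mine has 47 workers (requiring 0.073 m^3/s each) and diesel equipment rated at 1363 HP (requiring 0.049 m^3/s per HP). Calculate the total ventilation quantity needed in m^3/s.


70.218 m^3/s

Airflow for workers:
Q_people = 47 * 0.073 = 3.431 m^3/s
Airflow for diesel equipment:
Q_diesel = 1363 * 0.049 = 66.787 m^3/s
Total ventilation:
Q_total = 3.431 + 66.787
= 70.218 m^3/s


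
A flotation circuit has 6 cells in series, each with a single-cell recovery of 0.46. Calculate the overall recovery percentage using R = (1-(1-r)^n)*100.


Complement of single-cell recovery:
1 - r = 1 - 0.46 = 0.54
Raise to power n:
(1 - r)^6 = 0.54^6 = 0.0247949113
Overall recovery:
R = (1 - 0.0247949113) * 100
= 97.5205%

97.5205%


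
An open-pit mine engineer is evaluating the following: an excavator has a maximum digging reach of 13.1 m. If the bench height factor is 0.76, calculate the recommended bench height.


9.956 m

Bench height = reach * factor
= 13.1 * 0.76
= 9.956 m


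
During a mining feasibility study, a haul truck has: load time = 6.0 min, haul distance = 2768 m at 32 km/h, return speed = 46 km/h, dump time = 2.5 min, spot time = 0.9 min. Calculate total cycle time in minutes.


Convert haul speed to m/min: 32 * 1000/60 = 533.3333333 m/min
Haul time = 2768 / 533.3333333 = 5.19 min
Convert return speed to m/min: 46 * 1000/60 = 766.6666667 m/min
Return time = 2768 / 766.6666667 = 3.610434783 min
Total cycle time:
= 6.0 + 5.19 + 2.5 + 3.610434783 + 0.9
= 18.2004 min

18.2004 min


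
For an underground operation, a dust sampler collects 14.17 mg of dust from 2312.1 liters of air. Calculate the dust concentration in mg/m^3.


6.1286 mg/m^3

Convert liters to m^3: 1 m^3 = 1000 L
Concentration = mass / volume * 1000
= 14.17 / 2312.1 * 1000
= 0.006128627655 * 1000
= 6.1286 mg/m^3


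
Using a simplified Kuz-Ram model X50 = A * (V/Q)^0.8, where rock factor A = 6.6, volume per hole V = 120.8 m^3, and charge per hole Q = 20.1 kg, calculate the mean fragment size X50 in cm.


Compute V/Q:
V/Q = 120.8 / 20.1 = 6.009950249
Raise to the power 0.8:
(V/Q)^0.8 = 6.009950249^0.8 = 4.198524594
Multiply by A:
X50 = 6.6 * 4.198524594
= 27.7103 cm

27.7103 cm


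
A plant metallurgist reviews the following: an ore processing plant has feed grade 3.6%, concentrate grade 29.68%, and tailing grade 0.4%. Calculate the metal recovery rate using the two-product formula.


90.1032%

Using the two-product formula:
R = 100 * c * (f - t) / (f * (c - t))
Numerator = 100 * 29.68 * (3.6 - 0.4)
= 100 * 29.68 * 3.2
= 9497.6
Denominator = 3.6 * (29.68 - 0.4)
= 3.6 * 29.28
= 105.408
R = 9497.6 / 105.408
= 90.1032%


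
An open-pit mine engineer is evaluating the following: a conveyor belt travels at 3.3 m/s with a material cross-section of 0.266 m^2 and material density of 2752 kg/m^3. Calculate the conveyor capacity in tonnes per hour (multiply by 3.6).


8696.5402 t/h

Volumetric flow = speed * area
= 3.3 * 0.266 = 0.8778 m^3/s
Mass flow = volumetric * density
= 0.8778 * 2752 = 2415.7056 kg/s
Convert to t/h: multiply by 3.6
Capacity = 2415.7056 * 3.6
= 8696.5402 t/h


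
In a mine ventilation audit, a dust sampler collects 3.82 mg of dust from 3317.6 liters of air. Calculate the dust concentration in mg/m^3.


1.1514 mg/m^3

Convert liters to m^3: 1 m^3 = 1000 L
Concentration = mass / volume * 1000
= 3.82 / 3317.6 * 1000
= 0.001151434772 * 1000
= 1.1514 mg/m^3


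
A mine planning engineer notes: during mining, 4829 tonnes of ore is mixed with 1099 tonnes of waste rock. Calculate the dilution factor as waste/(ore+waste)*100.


Total material = ore + waste
= 4829 + 1099 = 5928 tonnes
Dilution = waste / total * 100
= 1099 / 5928 * 100
= 0.185391363 * 100
= 18.5391%

18.5391%


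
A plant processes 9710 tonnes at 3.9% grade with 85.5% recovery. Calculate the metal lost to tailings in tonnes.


Total metal in feed:
= 9710 * 3.9 / 100 = 378.69 tonnes
Metal recovered:
= 378.69 * 85.5 / 100 = 323.77995 tonnes
Metal lost to tailings:
= 378.69 - 323.77995
= 54.9101 tonnes

54.9101 tonnes


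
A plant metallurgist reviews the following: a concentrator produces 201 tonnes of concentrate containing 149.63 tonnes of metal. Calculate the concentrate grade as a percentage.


74.4428%

Grade = (metal in concentrate / concentrate mass) * 100
= (149.63 / 201) * 100
= 0.7444278607 * 100
= 74.4428%


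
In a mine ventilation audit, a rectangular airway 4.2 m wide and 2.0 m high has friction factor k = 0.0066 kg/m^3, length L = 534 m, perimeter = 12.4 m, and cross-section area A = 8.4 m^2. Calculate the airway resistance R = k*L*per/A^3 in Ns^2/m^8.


0.0737 Ns^2/m^8

Compute the numerator:
k * L * per = 0.0066 * 534 * 12.4
= 43.70256
Compute the denominator:
A^3 = 8.4^3 = 592.704
Resistance:
R = 43.70256 / 592.704
= 0.0737 Ns^2/m^8


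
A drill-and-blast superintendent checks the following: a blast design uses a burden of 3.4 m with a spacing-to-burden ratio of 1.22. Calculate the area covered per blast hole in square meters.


First, find the spacing:
Spacing = burden * ratio = 3.4 * 1.22
= 4.148 m
Then, calculate the area:
Area = burden * spacing = 3.4 * 4.148
= 14.1032 m^2

14.1032 m^2


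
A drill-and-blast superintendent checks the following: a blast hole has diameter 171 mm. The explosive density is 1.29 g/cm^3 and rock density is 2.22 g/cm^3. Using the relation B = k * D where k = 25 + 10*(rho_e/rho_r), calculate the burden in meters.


First, compute k:
rho_e / rho_r = 1.29 / 2.22 = 0.5810810811
k = 25 + 10 * 0.5810810811 = 30.81081081
Then, compute burden:
B = k * D / 1000 = 30.81081081 * 171 / 1000
= 5268.648649 / 1000
= 5.2686 m

5.2686 m


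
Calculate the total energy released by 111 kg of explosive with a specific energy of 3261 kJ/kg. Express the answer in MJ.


Energy = mass * specific_energy / 1000
= 111 * 3261 / 1000
= 361971 / 1000
= 361.971 MJ

361.971 MJ


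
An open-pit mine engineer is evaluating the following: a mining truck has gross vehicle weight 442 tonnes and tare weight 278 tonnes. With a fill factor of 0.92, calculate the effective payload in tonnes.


150.88 tonnes

Maximum payload = gross - tare
= 442 - 278 = 164 tonnes
Effective payload = max payload * fill factor
= 164 * 0.92
= 150.88 tonnes


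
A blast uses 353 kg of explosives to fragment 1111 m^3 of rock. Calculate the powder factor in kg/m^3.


Powder factor = explosive mass / rock volume
= 353 / 1111
= 0.3177 kg/m^3

0.3177 kg/m^3


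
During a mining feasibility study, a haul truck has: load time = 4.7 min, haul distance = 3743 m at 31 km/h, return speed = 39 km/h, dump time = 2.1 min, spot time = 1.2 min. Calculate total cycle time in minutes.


21.003 min

Convert haul speed to m/min: 31 * 1000/60 = 516.6666667 m/min
Haul time = 3743 / 516.6666667 = 7.244516129 min
Convert return speed to m/min: 39 * 1000/60 = 650 m/min
Return time = 3743 / 650 = 5.758461538 min
Total cycle time:
= 4.7 + 7.244516129 + 2.1 + 5.758461538 + 1.2
= 21.003 min


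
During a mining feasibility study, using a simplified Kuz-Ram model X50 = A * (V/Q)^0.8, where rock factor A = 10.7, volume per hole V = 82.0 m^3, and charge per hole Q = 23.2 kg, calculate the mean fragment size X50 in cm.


29.3795 cm

Compute V/Q:
V/Q = 82.0 / 23.2 = 3.534482759
Raise to the power 0.8:
(V/Q)^0.8 = 3.534482759^0.8 = 2.745748114
Multiply by A:
X50 = 10.7 * 2.745748114
= 29.3795 cm


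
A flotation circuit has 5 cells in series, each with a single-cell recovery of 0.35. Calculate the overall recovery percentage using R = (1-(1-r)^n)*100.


88.3971%

Complement of single-cell recovery:
1 - r = 1 - 0.35 = 0.65
Raise to power n:
(1 - r)^5 = 0.65^5 = 0.1160290625
Overall recovery:
R = (1 - 0.1160290625) * 100
= 88.3971%


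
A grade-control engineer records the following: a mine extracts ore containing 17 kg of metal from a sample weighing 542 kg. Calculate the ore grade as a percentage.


Ore grade = (metal mass / ore mass) * 100
= (17 / 542) * 100
= 0.03136531365 * 100
= 3.1365%

3.1365%


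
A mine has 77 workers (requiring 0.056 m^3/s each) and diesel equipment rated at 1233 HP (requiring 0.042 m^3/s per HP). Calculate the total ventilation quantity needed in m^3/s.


56.098 m^3/s

Airflow for workers:
Q_people = 77 * 0.056 = 4.312 m^3/s
Airflow for diesel equipment:
Q_diesel = 1233 * 0.042 = 51.786 m^3/s
Total ventilation:
Q_total = 4.312 + 51.786
= 56.098 m^3/s
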